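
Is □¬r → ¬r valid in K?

No, not valid

Tableau for the negation ¬(□¬r → ¬r):
1. ¬(□¬r → ¬r), 0
2. □¬r, 0
3. r, 0
The negation has an open branch (countermodel exists).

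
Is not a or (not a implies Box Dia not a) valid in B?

Tableau for the negation not (not a or (not a implies Box Dia not a)):
1. not (not a or (not a implies Box Dia not a)), u
2. a, u
3. not (not a implies Box Dia not a), u
4. not a, u
5. not Box Dia not a, u
Accessibility: uRu
Branch closes: a and not a both at u.
Every branch of the negation's tableau closes; the branch above is one of them.

Valid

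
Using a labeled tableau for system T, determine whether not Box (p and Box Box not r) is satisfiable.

1. not Box (p and Box Box not r), w0
2. not (p and Box Box not r), w1
3. not Box Box not r, w1
4. not Box not r, w2
5. r, w3
Accessibility: w0Rw0, w0Rw1, w1Rw1, w1Rw2, w2Rw2, w2Rw3, w3Rw3

Satisfiable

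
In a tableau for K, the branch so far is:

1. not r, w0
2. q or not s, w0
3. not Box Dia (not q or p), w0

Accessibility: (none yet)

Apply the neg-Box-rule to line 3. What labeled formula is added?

a fresh world w1 with w0Rw1, and not Dia (not q or p) at w1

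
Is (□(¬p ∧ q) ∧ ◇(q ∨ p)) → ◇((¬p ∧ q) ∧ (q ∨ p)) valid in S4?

Tableau for the negation ¬((□(¬p ∧ q) ∧ ◇(q ∨ p)) → ◇((¬p ∧ q) ∧ (q ∨ p))):
1. ¬((□(¬p ∧ q) ∧ ◇(q ∨ p)) → ◇((¬p ∧ q) ∧ (q ∨ p))), 0
2. □(¬p ∧ q) ∧ ◇(q ∨ p), 0
3. ¬◇((¬p ∧ q) ∧ (q ∨ p)), 0
4. □(¬p ∧ q), 0
5. ◇(q ∨ p), 0
6. ¬((¬p ∧ q) ∧ (q ∨ p)), 0
7. ¬p ∧ q, 0
8. ¬p, 0
9. q, 0
10. ¬(q ∨ p), 0
11. ¬q, 0
Accessibility: 0R0
Branch closes: q and ¬q both at 0.
All branches of the negation close; one closing branch shown above.

Valid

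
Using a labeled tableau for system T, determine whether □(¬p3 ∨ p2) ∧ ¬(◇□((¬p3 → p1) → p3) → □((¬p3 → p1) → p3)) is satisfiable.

Satisfiable (open branch found)

1. □(¬p3 ∨ p2) ∧ ¬(◇□((¬p3 → p1) → p3) → □((¬p3 → p1) → p3)), u
2. □(¬p3 ∨ p2), u
3. ¬(◇□((¬p3 → p1) → p3) → □((¬p3 → p1) → p3)), u
4. ◇□((¬p3 → p1) → p3), u
5. ¬□((¬p3 → p1) → p3), u
6. ¬p3 ∨ p2, u
7. p2, u
8. □((¬p3 → p1) → p3), v
9. ¬p3 ∨ p2, v
10. (¬p3 → p1) → p3, v
11. p2, v
12. p3, v
13. ¬((¬p3 → p1) → p3), w
14. ¬p3 → p1, w
15. ¬p3, w
16. ¬p3 ∨ p2, w
17. p1, w
18. p2, w
Accessibility: uRu, uRv, uRw, vRv, wRw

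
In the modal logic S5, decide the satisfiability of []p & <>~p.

1. []p & <>~p, 0
2. []p, 0   [&-rule on 1]
3. <>~p, 0   [&-rule on 1]
4. p, 0   [[]-rule on 2 via 0R0]
5. ~p, 1   [<>-rule on 3: fresh world 1, 0R1]
6. p, 1   [[]-rule on 2 via 0R1]
Accessibility: 0R0, 0R1, 1R0, 1R1
Branch closes: p and ~p both at 1.
All branches of the tableau close; one closing branch shown above.

Unsatisfiable (every branch closes)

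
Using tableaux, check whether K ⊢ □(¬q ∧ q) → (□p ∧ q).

Tableau for the negation ¬(□(¬q ∧ q) → (□p ∧ q)):
1. ¬(□(¬q ∧ q) → (□p ∧ q)), 0
2. □(¬q ∧ q), 0
3. ¬(□p ∧ q), 0
4. ¬q, 0
The negation has an open branch (countermodel exists).

Invalid (countermodel exists)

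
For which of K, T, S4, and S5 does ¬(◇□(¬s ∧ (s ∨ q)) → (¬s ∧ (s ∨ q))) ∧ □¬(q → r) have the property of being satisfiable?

K, T, S4

S5-tableau for the formula:
1. ¬(◇□(¬s ∧ (s ∨ q)) → (¬s ∧ (s ∨ q))) ∧ □¬(q → r), u
2. ¬(◇□(¬s ∧ (s ∨ q)) → (¬s ∧ (s ∨ q))), u
3. □¬(q → r), u
4. ◇□(¬s ∧ (s ∨ q)), u
5. ¬(¬s ∧ (s ∨ q)), u
6. ¬(q → r), u
7. q, u
8. ¬r, u
9. s, u
10. □(¬s ∧ (s ∨ q)), v
11. ¬(q → r), v
12. q, v
13. ¬r, v
14. ¬s ∧ (s ∨ q), u
15. ¬s, u
16. s ∨ q, u
Accessibility: uRu, uRv, vRu, vRv
Branch closes: s and ¬s both at u.
Every branch closes (one shown): unsatisfiable in S5.
S4-tableau for the formula:
1. ¬(◇□(¬s ∧ (s ∨ q)) → (¬s ∧ (s ∨ q))) ∧ □¬(q → r), u
2. ¬(◇□(¬s ∧ (s ∨ q)) → (¬s ∧ (s ∨ q))), u
3. □¬(q → r), u
4. ◇□(¬s ∧ (s ∨ q)), u
5. ¬(¬s ∧ (s ∨ q)), u
6. ¬(q → r), u
7. q, u
8. ¬r, u
9. s, u
10. □(¬s ∧ (s ∨ q)), v
11. ¬(q → r), v
12. q, v
13. ¬r, v
14. ¬s ∧ (s ∨ q), v
15. ¬s, v
16. s ∨ q, v
Accessibility: uRu, uRv, vRv
Complete open branch: satisfiable in S4, hence also in K, T (this S4-model is also a K-model and a T-model).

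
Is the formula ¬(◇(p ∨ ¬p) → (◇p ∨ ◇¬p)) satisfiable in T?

Unsatisfiable

1. ¬(◇(p ∨ ¬p) → (◇p ∨ ◇¬p)), u
2. ◇(p ∨ ¬p), u
3. ¬(◇p ∨ ◇¬p), u
4. ¬◇p, u
5. ¬◇¬p, u
6. ¬p, u
7. p, u
Accessibility: uRu
Branch closes: p and ¬p both at u.
(One branch shown.) All branches close.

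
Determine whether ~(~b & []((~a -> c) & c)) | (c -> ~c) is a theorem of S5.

No, not valid

Tableau for the negation ~(~(~b & []((~a -> c) & c)) | (c -> ~c)):
1. ~(~(~b & []((~a -> c) & c)) | (c -> ~c)), w0
2. ~b & []((~a -> c) & c), w0
3. ~(c -> ~c), w0
4. ~b, w0
5. []((~a -> c) & c), w0
6. c, w0
7. (~a -> c) & c, w0
8. ~a -> c, w0
Accessibility: w0Rw0
The negation has an open branch (countermodel exists).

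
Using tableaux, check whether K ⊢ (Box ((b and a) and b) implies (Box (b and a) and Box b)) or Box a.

Tableau for the negation not ((Box ((b and a) and b) implies (Box (b and a) and Box b)) or Box a):
1. not ((Box ((b and a) and b) implies (Box (b and a) and Box b)) or Box a), 0
2. not (Box ((b and a) and b) implies (Box (b and a) and Box b)), 0
3. not Box a, 0
4. Box ((b and a) and b), 0
5. not (Box (b and a) and Box b), 0
6. not Box b, 0
7. not a, 1
8. (b and a) and b, 1
9. b and a, 1
10. b, 1
11. a, 1
Accessibility: 0R1
Branch closes: a and not a both at 1.
Every branch of the negation's tableau closes; the branch above is one of them.

Valid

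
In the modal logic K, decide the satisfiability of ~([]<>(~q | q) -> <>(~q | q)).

Yes, satisfiable

1. ~([]<>(~q | q) -> <>(~q | q)), w0
2. []<>(~q | q), w0
3. ~<>(~q | q), w0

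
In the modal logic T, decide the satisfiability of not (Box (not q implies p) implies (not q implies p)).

No, unsatisfiable

1. not (Box (not q implies p) implies (not q implies p)), u
2. Box (not q implies p), u
3. not (not q implies p), u
4. not q, u
5. not p, u
6. not q implies p, u
7. p, u
Accessibility: uRu
Branch closes: p and not p both at u.
(One branch shown.) All branches close.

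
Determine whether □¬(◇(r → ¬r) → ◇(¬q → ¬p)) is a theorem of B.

No, not valid

Tableau for the negation ¬□¬(◇(r → ¬r) → ◇(¬q → ¬p)):
1. ¬□¬(◇(r → ¬r) → ◇(¬q → ¬p)), 0
2. ◇(r → ¬r) → ◇(¬q → ¬p), 1
3. ◇(¬q → ¬p), 1
4. ¬q → ¬p, 2
5. ¬p, 2
Accessibility: 0R0, 0R1, 1R0, 1R1, 1R2, 2R1, 2R2
The negation has an open branch (countermodel exists).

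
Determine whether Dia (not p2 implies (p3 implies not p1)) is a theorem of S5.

No, not valid

Tableau for the negation not Dia (not p2 implies (p3 implies not p1)):
1. not Dia (not p2 implies (p3 implies not p1)), u
2. not (not p2 implies (p3 implies not p1)), u
3. not p2, u
4. not (p3 implies not p1), u
5. p3, u
6. p1, u
Accessibility: uRu
The negation has an open branch (countermodel exists).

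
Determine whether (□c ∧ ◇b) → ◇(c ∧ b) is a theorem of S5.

Tableau for the negation ¬((□c ∧ ◇b) → ◇(c ∧ b)):
1. ¬((□c ∧ ◇b) → ◇(c ∧ b)), 0
2. □c ∧ ◇b, 0   [¬→-rule on 1]
3. ¬◇(c ∧ b), 0   [¬→-rule on 1]
4. □c, 0   [∧-rule on 2]
5. ◇b, 0   [∧-rule on 2]
6. ¬(c ∧ b), 0   [¬◇-rule on 3 via 0R0]
7. c, 0   [□-rule on 4 via 0R0]
8. ¬b, 0   [¬∧-rule on 6 (branches; this branch)]
9. b, 1   [◇-rule on 5: fresh world 1, 0R1]
10. ¬(c ∧ b), 1   [¬◇-rule on 3 via 0R1]
11. c, 1   [□-rule on 4 via 0R1]
12. ¬b, 1   [¬∧-rule on 10 (branches; this branch)]
Accessibility: 0R0, 0R1, 1R0, 1R1
Branch closes: b and ¬b both at 1.
All branches of the negation close; one closing branch shown above.

Valid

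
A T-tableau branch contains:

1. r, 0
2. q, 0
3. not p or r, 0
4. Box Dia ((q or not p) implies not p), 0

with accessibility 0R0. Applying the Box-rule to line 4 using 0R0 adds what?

Dia ((q or not p) implies not p), 0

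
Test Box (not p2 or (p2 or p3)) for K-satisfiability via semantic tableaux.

1. Box (not p2 or (p2 or p3)), w0

Satisfiable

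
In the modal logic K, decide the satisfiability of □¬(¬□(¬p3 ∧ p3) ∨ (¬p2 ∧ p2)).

Satisfiable

1. □¬(¬□(¬p3 ∧ p3) ∨ (¬p2 ∧ p2)), 0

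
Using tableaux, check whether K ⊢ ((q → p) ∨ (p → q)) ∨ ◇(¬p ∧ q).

Tableau for the negation ¬(((q → p) ∨ (p → q)) ∨ ◇(¬p ∧ q)):
1. ¬(((q → p) ∨ (p → q)) ∨ ◇(¬p ∧ q)), w0
2. ¬((q → p) ∨ (p → q)), w0
3. ¬◇(¬p ∧ q), w0
4. ¬(q → p), w0
5. ¬(p → q), w0
6. q, w0
7. ¬p, w0
8. p, w0
9. ¬q, w0
Branch closes: p and ¬p both at w0.
All branches of the negation close; one closing branch shown above.

Yes, valid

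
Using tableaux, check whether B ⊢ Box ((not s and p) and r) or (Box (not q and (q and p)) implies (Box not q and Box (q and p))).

Valid in B

Tableau for the negation not (Box ((not s and p) and r) or (Box (not q and (q and p)) implies (Box not q and Box (q and p)))):
1. not (Box ((not s and p) and r) or (Box (not q and (q and p)) implies (Box not q and Box (q and p)))), w0
2. not Box ((not s and p) and r), w0
3. not (Box (not q and (q and p)) implies (Box not q and Box (q and p))), w0
4. Box (not q and (q and p)), w0
5. not (Box not q and Box (q and p)), w0
6. not q and (q and p), w0
7. not q, w0
8. q and p, w0
9. q, w0
10. p, w0
Accessibility: w0Rw0
Branch closes: q and not q both at w0.
All branches of the negation close; one closing branch shown above.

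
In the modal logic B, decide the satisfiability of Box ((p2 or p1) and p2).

1. Box ((p2 or p1) and p2), 0
2. (p2 or p1) and p2, 0
3. p2 or p1, 0
4. p2, 0
5. p1, 0
Accessibility: 0R0

Satisfiable (open branch found)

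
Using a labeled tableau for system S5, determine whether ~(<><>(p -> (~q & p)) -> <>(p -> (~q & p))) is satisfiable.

1. ~(<><>(p -> (~q & p)) -> <>(p -> (~q & p))), w0
2. <><>(p -> (~q & p)), w0
3. ~<>(p -> (~q & p)), w0
4. ~(p -> (~q & p)), w0
5. p, w0
6. ~(~q & p), w0
7. q, w0
8. <>(p -> (~q & p)), w1
9. ~(p -> (~q & p)), w1
10. p, w1
11. ~(~q & p), w1
12. q, w1
13. p -> (~q & p), w2
14. ~(p -> (~q & p)), w2
15. p, w2
16. ~(~q & p), w2
17. ~q & p, w2
18. ~q, w2
19. ~p, w2
Accessibility: w0Rw0, w0Rw1, w0Rw2, w1Rw0, w1Rw1, w1Rw2, w2Rw0, w2Rw1, w2Rw2
Branch closes: p and ~p both at w2.
All branches of the tableau close; one closing branch shown above.

No, unsatisfiable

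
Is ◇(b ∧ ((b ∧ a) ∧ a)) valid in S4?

Not valid

Tableau for the negation ¬◇(b ∧ ((b ∧ a) ∧ a)):
1. ¬◇(b ∧ ((b ∧ a) ∧ a)), u
2. ¬(b ∧ ((b ∧ a) ∧ a)), u
3. ¬((b ∧ a) ∧ a), u
4. ¬a, u
Accessibility: uRu
The negation has an open branch (countermodel exists).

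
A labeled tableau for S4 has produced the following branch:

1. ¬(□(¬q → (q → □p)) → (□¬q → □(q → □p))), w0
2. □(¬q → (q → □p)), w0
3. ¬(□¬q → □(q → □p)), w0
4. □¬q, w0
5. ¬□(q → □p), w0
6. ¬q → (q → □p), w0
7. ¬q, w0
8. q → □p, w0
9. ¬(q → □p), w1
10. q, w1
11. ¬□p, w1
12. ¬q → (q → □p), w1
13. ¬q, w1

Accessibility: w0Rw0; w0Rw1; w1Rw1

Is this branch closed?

Both q and ¬q appear at w1.

Yes, closed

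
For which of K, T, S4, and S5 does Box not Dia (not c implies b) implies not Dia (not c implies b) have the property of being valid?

K-tableau for the negation not (Box not Dia (not c implies b) implies not Dia (not c implies b)):
1. not (Box not Dia (not c implies b) implies not Dia (not c implies b)), w0
2. Box not Dia (not c implies b), w0
3. Dia (not c implies b), w0
4. not c implies b, w1
5. not Dia (not c implies b), w1
6. b, w1
Accessibility: w0Rw1
Complete open branch: countermodel on a K-frame, so not valid in K.
T-tableau for the negation not (Box not Dia (not c implies b) implies not Dia (not c implies b)):
1. not (Box not Dia (not c implies b) implies not Dia (not c implies b)), w0
2. Box not Dia (not c implies b), w0
3. Dia (not c implies b), w0
4. not Dia (not c implies b), w0
5. not (not c implies b), w0
6. not c, w0
7. not b, w0
8. not c implies b, w1
9. not Dia (not c implies b), w1
10. not (not c implies b), w1
11. not c, w1
12. not b, w1
13. b, w1
Accessibility: w0Rw0, w0Rw1, w1Rw1
Branch closes: b and not b both at w1.
Every branch closes (one shown): valid in T, hence also in S4, S5 (every theorem of T is a theorem of S4 and S5).

T, S4, S5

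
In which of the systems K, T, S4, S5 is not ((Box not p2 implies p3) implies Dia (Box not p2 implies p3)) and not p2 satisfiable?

T-tableau for the formula:
1. not ((Box not p2 implies p3) implies Dia (Box not p2 implies p3)) and not p2, u
2. not ((Box not p2 implies p3) implies Dia (Box not p2 implies p3)), u   [and-rule on 1]
3. not p2, u   [and-rule on 1]
4. Box not p2 implies p3, u   [neg-implies-rule on 2]
5. not Dia (Box not p2 implies p3), u   [neg-implies-rule on 2]
6. not (Box not p2 implies p3), u   [neg-Dia-rule on 5 via uRu]
7. Box not p2, u   [neg-implies-rule on 6]
8. not p3, u   [neg-implies-rule on 6]
9. not Box not p2, u   [implies-rule on 4 (branches; this branch)]
10. p2, v   [neg-Box-rule on 9: fresh world v, uRv]
11. not (Box not p2 implies p3), v   [neg-Dia-rule on 5 via uRv]
12. Box not p2, v   [neg-implies-rule on 11]
13. not p3, v   [neg-implies-rule on 11]
14. not p2, v   [Box-rule on 7 via uRv]
Accessibility: uRu, uRv, vRv
Branch closes: p2 and not p2 both at v.
Every branch closes (one shown): unsatisfiable in T, hence also in S4, S5 (every S4/S5-frame is a T-frame).
K-tableau for the formula:
1. not ((Box not p2 implies p3) implies Dia (Box not p2 implies p3)) and not p2, u
2. not ((Box not p2 implies p3) implies Dia (Box not p2 implies p3)), u   [and-rule on 1]
3. not p2, u   [and-rule on 1]
4. Box not p2 implies p3, u   [neg-implies-rule on 2]
5. not Dia (Box not p2 implies p3), u   [neg-implies-rule on 2]
6. p3, u   [implies-rule on 4 (branches; this branch)]
Complete open branch: satisfiable in K.

K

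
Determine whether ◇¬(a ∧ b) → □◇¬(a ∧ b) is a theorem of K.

Tableau for the negation ¬(◇¬(a ∧ b) → □◇¬(a ∧ b)):
1. ¬(◇¬(a ∧ b) → □◇¬(a ∧ b)), 0
2. ◇¬(a ∧ b), 0
3. ¬□◇¬(a ∧ b), 0
4. ¬(a ∧ b), 1
5. ¬b, 1
6. ¬◇¬(a ∧ b), 2
Accessibility: 0R1, 0R2
The negation has an open branch (countermodel exists).

Not valid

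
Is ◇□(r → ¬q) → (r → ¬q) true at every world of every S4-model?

Tableau for the negation ¬(◇□(r → ¬q) → (r → ¬q)):
1. ¬(◇□(r → ¬q) → (r → ¬q)), 0
2. ◇□(r → ¬q), 0
3. ¬(r → ¬q), 0
4. r, 0
5. q, 0
6. □(r → ¬q), 1
7. r → ¬q, 1
8. ¬q, 1
Accessibility: 0R0, 0R1, 1R1
The negation has an open branch (countermodel exists).

Not valid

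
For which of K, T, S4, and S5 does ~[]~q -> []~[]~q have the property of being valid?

S4-tableau for the negation ~(~[]~q -> []~[]~q):
1. ~(~[]~q -> []~[]~q), 0
2. ~[]~q, 0   [~->-rule on 1]
3. ~[]~[]~q, 0   [~->-rule on 1]
4. q, 1   [~[]-rule on 2: fresh world 1, 0R1]
5. []~q, 2   [~[]-rule on 3: fresh world 2, 0R2]
6. ~q, 2   [[]-rule on 5 via 2R2]
Accessibility: 0R0, 0R1, 0R2, 1R1, 2R2
Complete open branch: countermodel on an S4-frame, so not valid in S4, nor in K, T (the same frame is also a K-frame and a T-frame).
S5-tableau for the negation ~(~[]~q -> []~[]~q):
1. ~(~[]~q -> []~[]~q), 0
2. ~[]~q, 0   [~->-rule on 1]
3. ~[]~[]~q, 0   [~->-rule on 1]
4. q, 1   [~[]-rule on 2: fresh world 1, 0R1]
5. []~q, 2   [~[]-rule on 3: fresh world 2, 0R2]
6. ~q, 0   [[]-rule on 5 via 2R0]
7. ~q, 1   [[]-rule on 5 via 2R1]
Accessibility: 0R0, 0R1, 0R2, 1R0, 1R1, 1R2, 2R0, 2R1, 2R2
Branch closes: q and ~q both at 1.
Every branch closes (one shown): valid in S5.

S5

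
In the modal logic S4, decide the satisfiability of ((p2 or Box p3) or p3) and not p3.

1. ((p2 or Box p3) or p3) and not p3, 0
2. (p2 or Box p3) or p3, 0
3. not p3, 0
4. p2 or Box p3, 0
5. p2, 0
Accessibility: 0R0

Satisfiable (open branch found)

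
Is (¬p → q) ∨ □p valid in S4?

Tableau for the negation ¬((¬p → q) ∨ □p):
1. ¬((¬p → q) ∨ □p), 0
2. ¬(¬p → q), 0
3. ¬□p, 0
4. ¬p, 0
5. ¬q, 0
6. ¬p, 1
Accessibility: 0R0, 0R1, 1R1
The negation has an open branch (countermodel exists).

Not valid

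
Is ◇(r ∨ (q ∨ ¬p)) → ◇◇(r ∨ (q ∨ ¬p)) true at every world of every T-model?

Tableau for the negation ¬(◇(r ∨ (q ∨ ¬p)) → ◇◇(r ∨ (q ∨ ¬p))):
1. ¬(◇(r ∨ (q ∨ ¬p)) → ◇◇(r ∨ (q ∨ ¬p))), w0
2. ◇(r ∨ (q ∨ ¬p)), w0
3. ¬◇◇(r ∨ (q ∨ ¬p)), w0
4. ¬◇(r ∨ (q ∨ ¬p)), w0
5. ¬(r ∨ (q ∨ ¬p)), w0
6. ¬r, w0
7. ¬(q ∨ ¬p), w0
8. ¬q, w0
9. p, w0
10. r ∨ (q ∨ ¬p), w1
11. ¬◇(r ∨ (q ∨ ¬p)), w1
12. ¬(r ∨ (q ∨ ¬p)), w1
13. ¬r, w1
14. ¬(q ∨ ¬p), w1
15. ¬q, w1
16. p, w1
17. q ∨ ¬p, w1
18. ¬p, w1
Accessibility: w0Rw0, w0Rw1, w1Rw1
Branch closes: p and ¬p both at w1.
Every branch of the negation's tableau closes; the branch above is one of them.

Valid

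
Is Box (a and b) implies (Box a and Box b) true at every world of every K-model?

Tableau for the negation not (Box (a and b) implies (Box a and Box b)):
1. not (Box (a and b) implies (Box a and Box b)), w0
2. Box (a and b), w0   [neg-implies-rule on 1]
3. not (Box a and Box b), w0   [neg-implies-rule on 1]
4. not Box b, w0   [neg-and-rule on 3 (branches; this branch)]
5. not b, w1   [neg-Box-rule on 4: fresh world w1, w0Rw1]
6. a and b, w1   [Box-rule on 2 via w0Rw1]
7. a, w1   [and-rule on 6]
8. b, w1   [and-rule on 6]
Accessibility: w0Rw1
Branch closes: b and not b both at w1.
Every branch of the negation's tableau closes; the branch above is one of them.

Valid in K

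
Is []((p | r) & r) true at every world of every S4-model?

Tableau for the negation ~[]((p | r) & r):
1. ~[]((p | r) & r), u
2. ~((p | r) & r), v
3. ~r, v
Accessibility: uRu, uRv, vRv
The negation has an open branch (countermodel exists).

Invalid (countermodel exists)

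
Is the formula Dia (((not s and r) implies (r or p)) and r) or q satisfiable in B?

1. Dia (((not s and r) implies (r or p)) and r) or q, w0
2. q, w0   [or-rule on 1 (branches; this branch)]
Accessibility: w0Rw0

Yes, satisfiable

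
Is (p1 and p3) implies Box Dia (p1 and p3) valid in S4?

Not valid

Tableau for the negation not ((p1 and p3) implies Box Dia (p1 and p3)):
1. not ((p1 and p3) implies Box Dia (p1 and p3)), w0
2. p1 and p3, w0   [neg-implies-rule on 1]
3. not Box Dia (p1 and p3), w0   [neg-implies-rule on 1]
4. p1, w0   [and-rule on 2]
5. p3, w0   [and-rule on 2]
6. not Dia (p1 and p3), w1   [neg-Box-rule on 3: fresh world w1, w0Rw1]
7. not (p1 and p3), w1   [neg-Dia-rule on 6 via w1Rw1]
8. not p3, w1   [neg-and-rule on 7 (branches; this branch)]
Accessibility: w0Rw0, w0Rw1, w1Rw1
The negation has an open branch (countermodel exists).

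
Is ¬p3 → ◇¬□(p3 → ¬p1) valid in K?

Invalid (countermodel exists)

Tableau for the negation ¬(¬p3 → ◇¬□(p3 → ¬p1)):
1. ¬(¬p3 → ◇¬□(p3 → ¬p1)), 0
2. ¬p3, 0
3. ¬◇¬□(p3 → ¬p1), 0
The negation has an open branch (countermodel exists).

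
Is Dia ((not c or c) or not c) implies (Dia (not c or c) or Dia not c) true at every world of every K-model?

Yes, valid

Tableau for the negation not (Dia ((not c or c) or not c) implies (Dia (not c or c) or Dia not c)):
1. not (Dia ((not c or c) or not c) implies (Dia (not c or c) or Dia not c)), w0
2. Dia ((not c or c) or not c), w0   [neg-implies-rule on 1]
3. not (Dia (not c or c) or Dia not c), w0   [neg-implies-rule on 1]
4. not Dia (not c or c), w0   [neg-or-rule on 3]
5. not Dia not c, w0   [neg-or-rule on 3]
6. (not c or c) or not c, w1   [Dia-rule on 2: fresh world w1, w0Rw1]
7. not (not c or c), w1   [neg-Dia-rule on 4 via w0Rw1]
8. c, w1   [neg-or-rule on 7]
9. not c, w1   [neg-or-rule on 7]
Accessibility: w0Rw1
Branch closes: c and not c both at w1.
Every branch of the negation's tableau closes; the branch above is one of them.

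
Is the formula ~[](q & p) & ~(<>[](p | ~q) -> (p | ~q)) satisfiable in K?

1. ~[](q & p) & ~(<>[](p | ~q) -> (p | ~q)), w0
2. ~[](q & p), w0
3. ~(<>[](p | ~q) -> (p | ~q)), w0
4. <>[](p | ~q), w0
5. ~(p | ~q), w0
6. ~p, w0
7. q, w0
8. ~(q & p), w1
9. ~p, w1
10. [](p | ~q), w2
Accessibility: w0Rw1, w0Rw2

Satisfiable (open branch found)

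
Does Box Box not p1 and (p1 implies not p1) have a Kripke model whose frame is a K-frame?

Satisfiable (open branch found)

1. Box Box not p1 and (p1 implies not p1), 0
2. Box Box not p1, 0
3. p1 implies not p1, 0
4. not p1, 0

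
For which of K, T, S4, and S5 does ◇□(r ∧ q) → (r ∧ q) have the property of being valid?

S4-tableau for the negation ¬(◇□(r ∧ q) → (r ∧ q)):
1. ¬(◇□(r ∧ q) → (r ∧ q)), w0
2. ◇□(r ∧ q), w0
3. ¬(r ∧ q), w0
4. ¬q, w0
5. □(r ∧ q), w1
6. r ∧ q, w1
7. r, w1
8. q, w1
Accessibility: w0Rw0, w0Rw1, w1Rw1
Complete open branch: countermodel on an S4-frame, so not valid in S4, nor in K, T (the same frame is also a K-frame and a T-frame).
S5-tableau for the negation ¬(◇□(r ∧ q) → (r ∧ q)):
1. ¬(◇□(r ∧ q) → (r ∧ q)), w0
2. ◇□(r ∧ q), w0
3. ¬(r ∧ q), w0
4. ¬q, w0
5. □(r ∧ q), w1
6. r ∧ q, w0
7. r, w0
8. q, w0
Accessibility: w0Rw0, w0Rw1, w1Rw0, w1Rw1
Branch closes: q and ¬q both at w0.
Every branch closes (one shown): valid in S5.

S5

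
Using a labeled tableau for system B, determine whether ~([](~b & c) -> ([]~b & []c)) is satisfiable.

1. ~([](~b & c) -> ([]~b & []c)), w0
2. [](~b & c), w0   [~->-rule on 1]
3. ~([]~b & []c), w0   [~->-rule on 1]
4. ~b & c, w0   [[]-rule on 2 via w0Rw0]
5. ~b, w0   [&-rule on 4]
6. c, w0   [&-rule on 4]
7. ~[]c, w0   [~&-rule on 3 (branches; this branch)]
8. ~c, w1   [~[]-rule on 7: fresh world w1, w0Rw1]
9. ~b & c, w1   [[]-rule on 2 via w0Rw1]
10. ~b, w1   [&-rule on 9]
11. c, w1   [&-rule on 9]
Accessibility: w0Rw0, w0Rw1, w1Rw0, w1Rw1
Branch closes: c and ~c both at w1.
(One branch shown.) All branches close.

Unsatisfiable (every branch closes)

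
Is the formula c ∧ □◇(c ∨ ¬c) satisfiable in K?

Satisfiable (open branch found)

1. c ∧ □◇(c ∨ ¬c), w0
2. c, w0
3. □◇(c ∨ ¬c), w0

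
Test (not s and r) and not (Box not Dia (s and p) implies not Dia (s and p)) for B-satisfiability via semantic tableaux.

No, unsatisfiable

1. (not s and r) and not (Box not Dia (s and p) implies not Dia (s and p)), 0
2. not s and r, 0
3. not (Box not Dia (s and p) implies not Dia (s and p)), 0
4. not s, 0
5. r, 0
6. Box not Dia (s and p), 0
7. Dia (s and p), 0
8. not Dia (s and p), 0
9. not (s and p), 0
10. not p, 0
11. s and p, 1
12. s, 1
13. p, 1
14. not Dia (s and p), 1
15. not (s and p), 1
16. not p, 1
Accessibility: 0R0, 0R1, 1R0, 1R1
Branch closes: p and not p both at 1.
(One branch shown.) All branches close.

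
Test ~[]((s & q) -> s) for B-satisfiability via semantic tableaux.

1. ~[]((s & q) -> s), 0
2. ~((s & q) -> s), 1   [~[]-rule on 1: fresh world 1, 0R1]
3. s & q, 1   [~->-rule on 2]
4. ~s, 1   [~->-rule on 2]
5. s, 1   [&-rule on 3]
6. q, 1   [&-rule on 3]
Accessibility: 0R0, 0R1, 1R0, 1R1
Branch closes: s and ~s both at 1.
Every branch closes; the branch above is one of them.

Unsatisfiable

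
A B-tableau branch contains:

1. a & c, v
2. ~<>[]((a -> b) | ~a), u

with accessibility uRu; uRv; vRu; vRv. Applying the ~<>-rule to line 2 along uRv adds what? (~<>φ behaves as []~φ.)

~[]((a -> b) | ~a), v

~<>φ behaves as []~φ: propagate the negated body to each accessible world.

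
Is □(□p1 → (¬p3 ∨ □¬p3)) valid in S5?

No, not valid

Tableau for the negation ¬□(□p1 → (¬p3 ∨ □¬p3)):
1. ¬□(□p1 → (¬p3 ∨ □¬p3)), u
2. ¬(□p1 → (¬p3 ∨ □¬p3)), v
3. □p1, v
4. ¬(¬p3 ∨ □¬p3), v
5. p3, v
6. ¬□¬p3, v
7. p1, u
8. p1, v
9. p3, w
10. p1, w
Accessibility: uRu, uRv, uRw, vRu, vRv, vRw, wRu, wRv, wRw
The negation has an open branch (countermodel exists).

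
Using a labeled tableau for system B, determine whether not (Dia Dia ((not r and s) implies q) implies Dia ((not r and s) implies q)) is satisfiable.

1. not (Dia Dia ((not r and s) implies q) implies Dia ((not r and s) implies q)), 0
2. Dia Dia ((not r and s) implies q), 0   [neg-implies-rule on 1]
3. not Dia ((not r and s) implies q), 0   [neg-implies-rule on 1]
4. not ((not r and s) implies q), 0   [neg-Dia-rule on 3 via 0R0]
5. not r and s, 0   [neg-implies-rule on 4]
6. not q, 0   [neg-implies-rule on 4]
7. not r, 0   [and-rule on 5]
8. s, 0   [and-rule on 5]
9. Dia ((not r and s) implies q), 1   [Dia-rule on 2: fresh world 1, 0R1]
10. not ((not r and s) implies q), 1   [neg-Dia-rule on 3 via 0R1]
11. not r and s, 1   [neg-implies-rule on 10]
12. not q, 1   [neg-implies-rule on 10]
13. not r, 1   [and-rule on 11]
14. s, 1   [and-rule on 11]
15. (not r and s) implies q, 2   [Dia-rule on 9: fresh world 2, 1R2]
16. q, 2   [implies-rule on 15 (branches; this branch)]
Accessibility: 0R0, 0R1, 1R0, 1R1, 1R2, 2R1, 2R2

Yes, satisfiable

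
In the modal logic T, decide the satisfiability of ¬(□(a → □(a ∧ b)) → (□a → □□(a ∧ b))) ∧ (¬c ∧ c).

1. ¬(□(a → □(a ∧ b)) → (□a → □□(a ∧ b))) ∧ (¬c ∧ c), 0
2. ¬(□(a → □(a ∧ b)) → (□a → □□(a ∧ b))), 0
3. ¬c ∧ c, 0
4. □(a → □(a ∧ b)), 0
5. ¬(□a → □□(a ∧ b)), 0
6. ¬c, 0
7. c, 0
Accessibility: 0R0
Branch closes: c and ¬c both at 0.
Every branch closes; the branch above is one of them.

No, unsatisfiable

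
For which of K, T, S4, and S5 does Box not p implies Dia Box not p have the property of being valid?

T, S4, S5

K-tableau for the negation not (Box not p implies Dia Box not p):
1. not (Box not p implies Dia Box not p), u
2. Box not p, u
3. not Dia Box not p, u
Complete open branch: countermodel on a K-frame, so not valid in K.
T-tableau for the negation not (Box not p implies Dia Box not p):
1. not (Box not p implies Dia Box not p), u
2. Box not p, u
3. not Dia Box not p, u
4. not p, u
5. not Box not p, u
6. p, v
7. not p, v
Accessibility: uRu, uRv, vRv
Branch closes: p and not p both at v.
Every branch closes (one shown): valid in T, hence also in S4, S5 (every theorem of T is a theorem of S4 and S5).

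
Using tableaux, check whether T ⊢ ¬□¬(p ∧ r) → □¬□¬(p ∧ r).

Not valid

Tableau for the negation ¬(¬□¬(p ∧ r) → □¬□¬(p ∧ r)):
1. ¬(¬□¬(p ∧ r) → □¬□¬(p ∧ r)), u
2. ¬□¬(p ∧ r), u
3. ¬□¬□¬(p ∧ r), u
4. p ∧ r, v
5. p, v
6. r, v
7. □¬(p ∧ r), w
8. ¬(p ∧ r), w
9. ¬r, w
Accessibility: uRu, uRv, uRw, vRv, wRw
The negation has an open branch (countermodel exists).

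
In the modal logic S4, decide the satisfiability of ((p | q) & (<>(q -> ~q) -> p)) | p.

Satisfiable

1. ((p | q) & (<>(q -> ~q) -> p)) | p, u
2. p, u
Accessibility: uRu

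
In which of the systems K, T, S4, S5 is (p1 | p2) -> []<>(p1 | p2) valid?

S5-tableau for the negation ~((p1 | p2) -> []<>(p1 | p2)):
1. ~((p1 | p2) -> []<>(p1 | p2)), 0
2. p1 | p2, 0   [~->-rule on 1]
3. ~[]<>(p1 | p2), 0   [~->-rule on 1]
4. p2, 0   [|-rule on 2 (branches; this branch)]
5. ~<>(p1 | p2), 1   [~[]-rule on 3: fresh world 1, 0R1]
6. ~(p1 | p2), 0   [~<>-rule on 5 via 1R0]
7. ~p1, 0   [~|-rule on 6]
8. ~p2, 0   [~|-rule on 6]
Accessibility: 0R0, 0R1, 1R0, 1R1
Branch closes: p2 and ~p2 both at 0.
Every branch closes (one shown): valid in S5.
S4-tableau for the negation ~((p1 | p2) -> []<>(p1 | p2)):
1. ~((p1 | p2) -> []<>(p1 | p2)), 0
2. p1 | p2, 0   [~->-rule on 1]
3. ~[]<>(p1 | p2), 0   [~->-rule on 1]
4. p2, 0   [|-rule on 2 (branches; this branch)]
5. ~<>(p1 | p2), 1   [~[]-rule on 3: fresh world 1, 0R1]
6. ~(p1 | p2), 1   [~<>-rule on 5 via 1R1]
7. ~p1, 1   [~|-rule on 6]
8. ~p2, 1   [~|-rule on 6]
Accessibility: 0R0, 0R1, 1R1
Complete open branch: countermodel on an S4-frame, so not valid in S4, nor in K, T (the same frame is also a K-frame and a T-frame).

S5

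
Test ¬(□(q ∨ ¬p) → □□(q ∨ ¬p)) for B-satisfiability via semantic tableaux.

Yes, satisfiable

1. ¬(□(q ∨ ¬p) → □□(q ∨ ¬p)), w0
2. □(q ∨ ¬p), w0
3. ¬□□(q ∨ ¬p), w0
4. q ∨ ¬p, w0
5. ¬p, w0
6. ¬□(q ∨ ¬p), w1
7. q ∨ ¬p, w1
8. ¬p, w1
9. ¬(q ∨ ¬p), w2
10. ¬q, w2
11. p, w2
Accessibility: w0Rw0, w0Rw1, w1Rw0, w1Rw1, w1Rw2, w2Rw1, w2Rw2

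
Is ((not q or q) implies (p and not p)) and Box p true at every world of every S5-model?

Tableau for the negation not (((not q or q) implies (p and not p)) and Box p):
1. not (((not q or q) implies (p and not p)) and Box p), w0
2. not Box p, w0   [neg-and-rule on 1 (branches; this branch)]
3. not p, w1   [neg-Box-rule on 2: fresh world w1, w0Rw1]
Accessibility: w0Rw0, w0Rw1, w1Rw0, w1Rw1
The negation has an open branch (countermodel exists).

Invalid (countermodel exists)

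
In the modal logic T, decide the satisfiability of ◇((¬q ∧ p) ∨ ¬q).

1. ◇((¬q ∧ p) ∨ ¬q), u
2. (¬q ∧ p) ∨ ¬q, v   [◇-rule on 1: fresh world v, uRv]
3. ¬q, v   [∨-rule on 2 (branches; this branch)]
Accessibility: uRu, uRv, vRv

Satisfiable (open branch found)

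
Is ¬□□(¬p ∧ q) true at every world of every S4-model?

Tableau for the negation □□(¬p ∧ q):
1. □□(¬p ∧ q), 0
2. □(¬p ∧ q), 0   [□-rule on 1 via 0R0]
3. ¬p ∧ q, 0   [□-rule on 2 via 0R0]
4. ¬p, 0   [∧-rule on 3]
5. q, 0   [∧-rule on 3]
Accessibility: 0R0
The negation has an open branch (countermodel exists).

No, not valid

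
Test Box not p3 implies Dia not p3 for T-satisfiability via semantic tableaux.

Yes, satisfiable

1. Box not p3 implies Dia not p3, w0
2. Dia not p3, w0
3. not p3, w1
Accessibility: w0Rw0, w0Rw1, w1Rw1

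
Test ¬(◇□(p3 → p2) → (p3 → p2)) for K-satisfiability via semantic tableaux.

1. ¬(◇□(p3 → p2) → (p3 → p2)), w0
2. ◇□(p3 → p2), w0
3. ¬(p3 → p2), w0
4. p3, w0
5. ¬p2, w0
6. □(p3 → p2), w1
Accessibility: w0Rw1

Satisfiable (open branch found)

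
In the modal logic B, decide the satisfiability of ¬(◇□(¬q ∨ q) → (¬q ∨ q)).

1. ¬(◇□(¬q ∨ q) → (¬q ∨ q)), 0
2. ◇□(¬q ∨ q), 0
3. ¬(¬q ∨ q), 0
4. q, 0
5. ¬q, 0
Accessibility: 0R0
Branch closes: q and ¬q both at 0.
(One branch shown.) All branches close.

Unsatisfiable (every branch closes)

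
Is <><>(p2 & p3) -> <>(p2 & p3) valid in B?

Tableau for the negation ~(<><>(p2 & p3) -> <>(p2 & p3)):
1. ~(<><>(p2 & p3) -> <>(p2 & p3)), u
2. <><>(p2 & p3), u   [~->-rule on 1]
3. ~<>(p2 & p3), u   [~->-rule on 1]
4. ~(p2 & p3), u   [~<>-rule on 3 via uRu]
5. ~p3, u   [~&-rule on 4 (branches; this branch)]
6. <>(p2 & p3), v   [<>-rule on 2: fresh world v, uRv]
7. ~(p2 & p3), v   [~<>-rule on 3 via uRv]
8. ~p3, v   [~&-rule on 7 (branches; this branch)]
9. p2 & p3, w   [<>-rule on 6: fresh world w, vRw]
10. p2, w   [&-rule on 9]
11. p3, w   [&-rule on 9]
Accessibility: uRu, uRv, vRu, vRv, vRw, wRv, wRw
The negation has an open branch (countermodel exists).

Not valid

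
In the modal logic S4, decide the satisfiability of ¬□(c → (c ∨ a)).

Unsatisfiable

1. ¬□(c → (c ∨ a)), 0
2. ¬(c → (c ∨ a)), 1
3. c, 1
4. ¬(c ∨ a), 1
5. ¬c, 1
6. ¬a, 1
Accessibility: 0R0, 0R1, 1R1
Branch closes: c and ¬c both at 1.
(One branch shown.) All branches close.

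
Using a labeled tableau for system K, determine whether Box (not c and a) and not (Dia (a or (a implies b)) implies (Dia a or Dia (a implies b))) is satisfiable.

Unsatisfiable (every branch closes)

1. Box (not c and a) and not (Dia (a or (a implies b)) implies (Dia a or Dia (a implies b))), u
2. Box (not c and a), u   [and-rule on 1]
3. not (Dia (a or (a implies b)) implies (Dia a or Dia (a implies b))), u   [and-rule on 1]
4. Dia (a or (a implies b)), u   [neg-implies-rule on 3]
5. not (Dia a or Dia (a implies b)), u   [neg-implies-rule on 3]
6. not Dia a, u   [neg-or-rule on 5]
7. not Dia (a implies b), u   [neg-or-rule on 5]
8. a or (a implies b), v   [Dia-rule on 4: fresh world v, uRv]
9. not c and a, v   [Box-rule on 2 via uRv]
10. not c, v   [and-rule on 9]
11. a, v   [and-rule on 9]
12. not a, v   [neg-Dia-rule on 6 via uRv]
Accessibility: uRv
Branch closes: a and not a both at v.
Every branch closes; the branch above is one of them.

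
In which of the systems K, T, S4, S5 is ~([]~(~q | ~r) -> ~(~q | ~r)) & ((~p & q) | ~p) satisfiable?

T-tableau for the formula:
1. ~([]~(~q | ~r) -> ~(~q | ~r)) & ((~p & q) | ~p), 0
2. ~([]~(~q | ~r) -> ~(~q | ~r)), 0   [&-rule on 1]
3. (~p & q) | ~p, 0   [&-rule on 1]
4. []~(~q | ~r), 0   [~->-rule on 2]
5. ~q | ~r, 0   [~->-rule on 2]
6. ~(~q | ~r), 0   [[]-rule on 4 via 0R0]
7. q, 0   [~|-rule on 6]
8. r, 0   [~|-rule on 6]
9. ~p & q, 0   [|-rule on 3 (branches; this branch)]
10. ~p, 0   [&-rule on 9]
11. ~r, 0   [|-rule on 5 (branches; this branch)]
Accessibility: 0R0
Branch closes: r and ~r both at 0.
Every branch closes (one shown): unsatisfiable in T, hence also in S4, S5 (every S4/S5-frame is a T-frame).
K-tableau for the formula:
1. ~([]~(~q | ~r) -> ~(~q | ~r)) & ((~p & q) | ~p), 0
2. ~([]~(~q | ~r) -> ~(~q | ~r)), 0   [&-rule on 1]
3. (~p & q) | ~p, 0   [&-rule on 1]
4. []~(~q | ~r), 0   [~->-rule on 2]
5. ~q | ~r, 0   [~->-rule on 2]
6. ~p, 0   [|-rule on 3 (branches; this branch)]
7. ~r, 0   [|-rule on 5 (branches; this branch)]
Complete open branch: satisfiable in K.

K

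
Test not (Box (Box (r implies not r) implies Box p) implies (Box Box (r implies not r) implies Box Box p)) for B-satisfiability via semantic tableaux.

1. not (Box (Box (r implies not r) implies Box p) implies (Box Box (r implies not r) implies Box Box p)), w0
2. Box (Box (r implies not r) implies Box p), w0
3. not (Box Box (r implies not r) implies Box Box p), w0
4. Box Box (r implies not r), w0
5. not Box Box p, w0
6. Box (r implies not r) implies Box p, w0
7. Box (r implies not r), w0
8. r implies not r, w0
9. Box p, w0
10. p, w0
11. not r, w0
12. not Box p, w1
13. Box (r implies not r) implies Box p, w1
14. Box (r implies not r), w1
15. r implies not r, w1
16. p, w1
17. not Box (r implies not r), w1
18. not r, w1
19. not p, w2
20. r implies not r, w2
21. not r, w2
22. not (r implies not r), w3
23. r, w3
24. r implies not r, w3
25. not r, w3
Accessibility: w0Rw0, w0Rw1, w1Rw0, w1Rw1, w1Rw2, w1Rw3, w2Rw1, w2Rw2, w3Rw1, w3Rw3
Branch closes: r and not r both at w3.
All branches of the tableau close; one closing branch shown above.

Unsatisfiable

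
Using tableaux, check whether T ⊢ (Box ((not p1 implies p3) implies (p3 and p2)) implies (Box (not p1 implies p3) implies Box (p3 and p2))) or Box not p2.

Tableau for the negation not ((Box ((not p1 implies p3) implies (p3 and p2)) implies (Box (not p1 implies p3) implies Box (p3 and p2))) or Box not p2):
1. not ((Box ((not p1 implies p3) implies (p3 and p2)) implies (Box (not p1 implies p3) implies Box (p3 and p2))) or Box not p2), w0
2. not (Box ((not p1 implies p3) implies (p3 and p2)) implies (Box (not p1 implies p3) implies Box (p3 and p2))), w0   [neg-or-rule on 1]
3. not Box not p2, w0   [neg-or-rule on 1]
4. Box ((not p1 implies p3) implies (p3 and p2)), w0   [neg-implies-rule on 2]
5. not (Box (not p1 implies p3) implies Box (p3 and p2)), w0   [neg-implies-rule on 2]
6. Box (not p1 implies p3), w0   [neg-implies-rule on 5]
7. not Box (p3 and p2), w0   [neg-implies-rule on 5]
8. (not p1 implies p3) implies (p3 and p2), w0   [Box-rule on 4 via w0Rw0]
9. not p1 implies p3, w0   [Box-rule on 6 via w0Rw0]
10. p3 and p2, w0   [implies-rule on 8 (branches; this branch)]
11. p3, w0   [and-rule on 10]
12. p2, w0   [and-rule on 10]
13. p2, w1   [neg-Box-rule on 3: fresh world w1, w0Rw1]
14. (not p1 implies p3) implies (p3 and p2), w1   [Box-rule on 4 via w0Rw1]
15. not p1 implies p3, w1   [Box-rule on 6 via w0Rw1]
16. p3 and p2, w1   [implies-rule on 14 (branches; this branch)]
17. p3, w1   [and-rule on 16]
18. not (p3 and p2), w2   [neg-Box-rule on 7: fresh world w2, w0Rw2]
19. (not p1 implies p3) implies (p3 and p2), w2   [Box-rule on 4 via w0Rw2]
20. not p1 implies p3, w2   [Box-rule on 6 via w0Rw2]
21. not p2, w2   [neg-and-rule on 18 (branches; this branch)]
22. not (not p1 implies p3), w2   [implies-rule on 19 (branches; this branch)]
23. not p1, w2   [neg-implies-rule on 22]
24. not p3, w2   [neg-implies-rule on 22]
25. p3, w2   [implies-rule on 20 (branches; this branch)]
Accessibility: w0Rw0, w0Rw1, w0Rw2, w1Rw1, w2Rw2
Branch closes: p3 and not p3 both at w2.
Every branch of the negation's tableau closes; the branch above is one of them.

Valid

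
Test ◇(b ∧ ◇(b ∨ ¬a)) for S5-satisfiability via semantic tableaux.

Satisfiable (open branch found)

1. ◇(b ∧ ◇(b ∨ ¬a)), u
2. b ∧ ◇(b ∨ ¬a), v   [◇-rule on 1: fresh world v, uRv]
3. b, v   [∧-rule on 2]
4. ◇(b ∨ ¬a), v   [∧-rule on 2]
5. b ∨ ¬a, w   [◇-rule on 4: fresh world w, vRw]
6. ¬a, w   [∨-rule on 5 (branches; this branch)]
Accessibility: uRu, uRv, uRw, vRu, vRv, vRw, wRu, wRv, wRw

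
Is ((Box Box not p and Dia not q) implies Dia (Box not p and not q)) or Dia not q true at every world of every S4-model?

Yes, valid

Tableau for the negation not (((Box Box not p and Dia not q) implies Dia (Box not p and not q)) or Dia not q):
1. not (((Box Box not p and Dia not q) implies Dia (Box not p and not q)) or Dia not q), u
2. not ((Box Box not p and Dia not q) implies Dia (Box not p and not q)), u
3. not Dia not q, u
4. Box Box not p and Dia not q, u
5. not Dia (Box not p and not q), u
6. Box Box not p, u
7. Dia not q, u
8. q, u
9. not (Box not p and not q), u
10. Box not p, u
11. not p, u
12. not q, v
13. q, v
Accessibility: uRu, uRv, vRv
Branch closes: q and not q both at v.
Every branch of the negation's tableau closes; the branch above is one of them.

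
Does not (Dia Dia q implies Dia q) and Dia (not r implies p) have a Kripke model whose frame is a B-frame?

Yes, satisfiable

1. not (Dia Dia q implies Dia q) and Dia (not r implies p), w0
2. not (Dia Dia q implies Dia q), w0
3. Dia (not r implies p), w0
4. Dia Dia q, w0
5. not Dia q, w0
6. not q, w0
7. not r implies p, w1
8. not q, w1
9. p, w1
10. Dia q, w2
11. not q, w2
12. q, w3
Accessibility: w0Rw0, w0Rw1, w0Rw2, w1Rw0, w1Rw1, w2Rw0, w2Rw2, w2Rw3, w3Rw2, w3Rw3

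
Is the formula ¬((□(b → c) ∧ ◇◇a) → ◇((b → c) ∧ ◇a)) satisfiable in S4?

Unsatisfiable

1. ¬((□(b → c) ∧ ◇◇a) → ◇((b → c) ∧ ◇a)), 0
2. □(b → c) ∧ ◇◇a, 0   [¬→-rule on 1]
3. ¬◇((b → c) ∧ ◇a), 0   [¬→-rule on 1]
4. □(b → c), 0   [∧-rule on 2]
5. ◇◇a, 0   [∧-rule on 2]
6. ¬((b → c) ∧ ◇a), 0   [¬◇-rule on 3 via 0R0]
7. b → c, 0   [□-rule on 4 via 0R0]
8. ¬◇a, 0   [¬∧-rule on 6 (branches; this branch)]
9. ¬a, 0   [¬◇-rule on 8 via 0R0]
10. c, 0   [→-rule on 7 (branches; this branch)]
11. ◇a, 1   [◇-rule on 5: fresh world 1, 0R1]
12. ¬((b → c) ∧ ◇a), 1   [¬◇-rule on 3 via 0R1]
13. b → c, 1   [□-rule on 4 via 0R1]
14. ¬a, 1   [¬◇-rule on 8 via 0R1]
15. ¬◇a, 1   [¬∧-rule on 12 (branches; this branch)]
16. c, 1   [→-rule on 13 (branches; this branch)]
17. a, 2   [◇-rule on 11: fresh world 2, 1R2]
18. ¬((b → c) ∧ ◇a), 2   [¬◇-rule on 3 via 0R2]
19. b → c, 2   [□-rule on 4 via 0R2]
20. ¬a, 2   [¬◇-rule on 8 via 0R2]
Accessibility: 0R0, 0R1, 0R2, 1R1, 1R2, 2R2
Branch closes: a and ¬a both at 2.
All branches of the tableau close; one closing branch shown above.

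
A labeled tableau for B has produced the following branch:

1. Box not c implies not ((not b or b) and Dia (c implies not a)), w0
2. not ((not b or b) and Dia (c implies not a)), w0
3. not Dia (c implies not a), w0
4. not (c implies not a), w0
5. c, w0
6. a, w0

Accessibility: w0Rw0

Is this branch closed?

No atom appears with both signs at the same world.

Not closed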